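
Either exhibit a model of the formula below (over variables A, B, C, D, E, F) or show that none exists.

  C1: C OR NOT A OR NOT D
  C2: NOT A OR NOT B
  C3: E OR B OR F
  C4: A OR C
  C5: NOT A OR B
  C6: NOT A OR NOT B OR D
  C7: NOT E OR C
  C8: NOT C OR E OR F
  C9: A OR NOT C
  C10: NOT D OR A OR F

UNSATISFIABLE

Case A = false:
The clause (C) is unit, so C = true.
But (NOT C) is also a unit clause — contradiction.
So A must be the other value — set A = true.
The clause (NOT B) is unit, so B = false.
But (B) is also a unit clause — contradiction.
Neither A = true nor A = false works.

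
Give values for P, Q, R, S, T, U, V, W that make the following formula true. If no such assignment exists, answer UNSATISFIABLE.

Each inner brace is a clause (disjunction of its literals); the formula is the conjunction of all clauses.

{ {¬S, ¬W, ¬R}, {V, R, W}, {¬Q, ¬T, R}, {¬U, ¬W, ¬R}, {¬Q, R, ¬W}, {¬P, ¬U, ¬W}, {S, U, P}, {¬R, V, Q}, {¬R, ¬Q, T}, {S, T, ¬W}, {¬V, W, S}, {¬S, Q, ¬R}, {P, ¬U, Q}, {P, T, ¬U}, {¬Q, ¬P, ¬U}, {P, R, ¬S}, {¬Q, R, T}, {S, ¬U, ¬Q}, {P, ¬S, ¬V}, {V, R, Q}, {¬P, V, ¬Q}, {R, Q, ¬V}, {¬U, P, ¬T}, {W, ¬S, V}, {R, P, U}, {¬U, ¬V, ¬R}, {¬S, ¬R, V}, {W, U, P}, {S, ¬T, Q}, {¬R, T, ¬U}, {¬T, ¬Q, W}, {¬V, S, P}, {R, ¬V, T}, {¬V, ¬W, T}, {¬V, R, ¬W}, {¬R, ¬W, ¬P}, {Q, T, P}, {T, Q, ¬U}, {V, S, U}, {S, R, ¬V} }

UNSATISFIABLE

Suppose S = False.
Suppose U = True.
From the singleton clause (¬Q), Q = False.
From the singleton clause (P), P = True.
From the singleton clause (¬W), W = False.
From the singleton clause (¬V), V = False.
From the singleton clause (R), R = True.
Now (¬R) is unsatisfied and unit — conflict.
Backtrack on U: now try U = False.
From the singleton clause (P), P = True.
From the singleton clause (V), V = True.
From the singleton clause (W), W = True.
From the singleton clause (T), T = True.
From the singleton clause (Q), Q = True.
From the singleton clause (R), R = True.
Now (¬R) is unsatisfied and unit — conflict.
Neither U = True nor U = False works.
Backtrack on S: now try S = True.
Suppose W = False.
From the singleton clause (V), V = True.
From the singleton clause (P), P = True.
Suppose Q = True.
From the singleton clause (¬U), U = False.
From the singleton clause (¬T), T = False.
From the singleton clause (¬R), R = False.
Now (R) is unsatisfied and unit — conflict.
Backtrack on Q: now try Q = False.
From the singleton clause (¬R), R = False.
Now (R) is unsatisfied and unit — conflict.
Neither Q = True nor Q = False works.
Backtrack on W: now try W = True.
From the singleton clause (¬R), R = False.
From the singleton clause (¬Q), Q = False.
From the singleton clause (P), P = True.
From the singleton clause (¬U), U = False.
From the singleton clause (V), V = True.
Now (¬V) is unsatisfied and unit — conflict.
Neither W = True nor W = False works.
Neither S = True nor S = False works.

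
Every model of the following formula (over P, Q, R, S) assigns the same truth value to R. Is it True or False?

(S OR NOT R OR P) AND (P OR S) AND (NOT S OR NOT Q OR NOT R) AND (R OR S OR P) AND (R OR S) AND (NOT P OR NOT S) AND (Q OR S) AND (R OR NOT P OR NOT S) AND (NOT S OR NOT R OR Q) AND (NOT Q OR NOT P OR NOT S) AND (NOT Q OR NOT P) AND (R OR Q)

Suppose R = true.
Branch on S: set S = true.
From the singleton clause (NOT Q), Q = false.
But (Q) is also a unit clause — contradiction.
Backtrack on S: now try S = false.
From the singleton clause (P), P = true.
From the singleton clause (Q), Q = true.
But (NOT Q) is also a unit clause — contradiction.
Both values of S lead to a conflict.
So every satisfying assignment has R = False.

False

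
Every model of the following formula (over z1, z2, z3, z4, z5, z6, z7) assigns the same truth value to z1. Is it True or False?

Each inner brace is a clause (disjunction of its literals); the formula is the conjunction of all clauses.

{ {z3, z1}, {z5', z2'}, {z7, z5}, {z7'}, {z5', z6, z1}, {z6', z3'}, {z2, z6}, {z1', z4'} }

Suppose z1 = 0.
Unit clause (z3) forces z3 = 1.
Unit clause (z7') forces z7 = 0.
Unit clause (z5) forces z5 = 1.
Unit clause (z2') forces z2 = 0.
Unit clause (z6) forces z6 = 1.
But (z6') is also a unit clause — contradiction.
So every satisfying assignment has z1 = True.

True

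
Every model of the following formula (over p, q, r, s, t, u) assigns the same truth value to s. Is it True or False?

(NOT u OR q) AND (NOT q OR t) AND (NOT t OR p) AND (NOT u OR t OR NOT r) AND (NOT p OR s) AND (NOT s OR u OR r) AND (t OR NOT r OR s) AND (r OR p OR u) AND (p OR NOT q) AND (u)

True

Suppose s = false.
The clause (NOT p) is unit, so p = false.
The clause (NOT t) is unit, so t = false.
The clause (NOT q) is unit, so q = false.
The clause (NOT u) is unit, so u = false.
But (u) is also a unit clause — contradiction.
So every satisfying assignment has s = True.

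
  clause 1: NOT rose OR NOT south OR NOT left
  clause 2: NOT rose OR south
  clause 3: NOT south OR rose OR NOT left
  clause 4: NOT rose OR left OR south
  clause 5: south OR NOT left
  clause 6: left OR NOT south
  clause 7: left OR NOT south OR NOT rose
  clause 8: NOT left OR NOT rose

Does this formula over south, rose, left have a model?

Satisfiable

Suppose rose = false.
Suppose south = false.
From the singleton clause (NOT left), left = false.
Every clause now holds.
A satisfying assignment: south ↦ false,  rose ↦ false,  left ↦ false.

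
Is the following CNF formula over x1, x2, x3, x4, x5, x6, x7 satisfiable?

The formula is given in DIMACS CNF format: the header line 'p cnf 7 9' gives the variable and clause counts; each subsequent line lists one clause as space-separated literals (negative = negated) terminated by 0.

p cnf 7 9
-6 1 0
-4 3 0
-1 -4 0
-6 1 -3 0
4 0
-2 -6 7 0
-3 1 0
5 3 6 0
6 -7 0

No, unsatisfiable

From the singleton clause (x4), x4 = True.
From the singleton clause (x3), x3 = True.
From the singleton clause (¬x1), x1 = False.
But (x1) is also a unit clause — contradiction.
No assignment satisfies every clause.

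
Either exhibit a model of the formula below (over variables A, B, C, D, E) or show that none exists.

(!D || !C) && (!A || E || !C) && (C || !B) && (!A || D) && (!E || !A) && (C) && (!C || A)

From the singleton clause (C), C = true.
From the singleton clause (!D), D = false.
From the singleton clause (!A), A = false.
That conflicts with the unit clause (A).

UNSATISFIABLE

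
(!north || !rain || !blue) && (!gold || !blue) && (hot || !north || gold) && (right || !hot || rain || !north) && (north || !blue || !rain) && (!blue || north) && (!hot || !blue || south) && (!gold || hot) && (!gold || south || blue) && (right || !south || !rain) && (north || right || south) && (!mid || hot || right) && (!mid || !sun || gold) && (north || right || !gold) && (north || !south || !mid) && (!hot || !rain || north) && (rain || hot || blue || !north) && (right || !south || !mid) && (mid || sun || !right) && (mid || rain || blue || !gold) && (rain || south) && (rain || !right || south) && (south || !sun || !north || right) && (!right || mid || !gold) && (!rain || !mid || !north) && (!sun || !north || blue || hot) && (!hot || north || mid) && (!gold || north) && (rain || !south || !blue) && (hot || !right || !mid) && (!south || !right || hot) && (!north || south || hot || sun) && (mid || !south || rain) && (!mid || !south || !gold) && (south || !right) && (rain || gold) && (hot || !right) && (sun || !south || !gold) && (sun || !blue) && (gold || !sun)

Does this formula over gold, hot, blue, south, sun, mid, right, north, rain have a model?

Yes

Case gold = false:
(rain) alone gives rain = true.
(!sun) alone gives sun = false.
(!blue) alone gives blue = false.
Case hot = true:
(north) alone gives north = true.
(!mid) alone gives mid = false.
(!right) alone gives right = false.
(!south) alone gives south = false.
This assignment satisfies each clause.
A satisfying assignment: gold ↦ false, hot ↦ true, blue ↦ false, south ↦ false, sun ↦ false, mid ↦ false, right ↦ false, north ↦ true, rain ↦ true.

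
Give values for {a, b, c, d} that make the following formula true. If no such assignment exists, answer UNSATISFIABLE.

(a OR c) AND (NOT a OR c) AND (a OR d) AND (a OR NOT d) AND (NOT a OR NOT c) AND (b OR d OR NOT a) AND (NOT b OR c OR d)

UNSATISFIABLE

Try a = true.
The clause (c) is unit, so c = true.
But (NOT c) is also a unit clause — contradiction.
Backtrack on a: now try a = false.
The clause (c) is unit, so c = true.
The clause (d) is unit, so d = true.
But (NOT d) is also a unit clause — contradiction.
Both values of a lead to a conflict.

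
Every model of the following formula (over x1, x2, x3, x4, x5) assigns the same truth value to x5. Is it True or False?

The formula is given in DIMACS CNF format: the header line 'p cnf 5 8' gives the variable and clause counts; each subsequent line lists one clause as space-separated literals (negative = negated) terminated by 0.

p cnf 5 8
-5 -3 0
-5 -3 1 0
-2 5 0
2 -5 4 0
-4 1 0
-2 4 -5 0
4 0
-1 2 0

True

Suppose x5 = False.
From the singleton clause (¬x2), x2 = False.
From the singleton clause (x4), x4 = True.
From the singleton clause (x1), x1 = True.
Now (¬x1) is unsatisfied and unit — conflict.
So every satisfying assignment has x5 = True.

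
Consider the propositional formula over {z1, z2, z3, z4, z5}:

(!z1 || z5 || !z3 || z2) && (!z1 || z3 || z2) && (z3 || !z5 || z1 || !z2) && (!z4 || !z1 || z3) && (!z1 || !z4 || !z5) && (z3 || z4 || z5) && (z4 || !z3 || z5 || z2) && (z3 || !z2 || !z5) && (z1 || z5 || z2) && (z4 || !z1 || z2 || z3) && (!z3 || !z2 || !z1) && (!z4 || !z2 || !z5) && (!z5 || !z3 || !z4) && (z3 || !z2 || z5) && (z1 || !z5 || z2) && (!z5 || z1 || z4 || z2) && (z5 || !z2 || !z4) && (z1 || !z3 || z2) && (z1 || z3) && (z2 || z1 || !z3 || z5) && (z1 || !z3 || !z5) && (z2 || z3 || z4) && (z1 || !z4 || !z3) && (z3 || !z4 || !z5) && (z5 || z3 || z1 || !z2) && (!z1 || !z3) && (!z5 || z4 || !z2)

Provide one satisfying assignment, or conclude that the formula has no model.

Try z1 = false.
The clause (z3) is unit, so z3 = true.
The clause (z2) is unit, so z2 = true.
The clause (!z5) is unit, so z5 = false.
The clause (!z4) is unit, so z4 = false.
All clauses are satisfied.

z1=false; z2=true; z3=true; z4=false; z5=false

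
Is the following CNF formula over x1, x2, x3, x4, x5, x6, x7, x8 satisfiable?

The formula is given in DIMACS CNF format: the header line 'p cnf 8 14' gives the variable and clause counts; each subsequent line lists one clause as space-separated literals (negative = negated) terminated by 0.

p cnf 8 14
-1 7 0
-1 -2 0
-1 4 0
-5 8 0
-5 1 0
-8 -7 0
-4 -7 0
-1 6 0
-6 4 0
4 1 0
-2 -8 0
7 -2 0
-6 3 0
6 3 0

Yes, satisfiable

Branch on x1: set x1 = False.
From the singleton clause (¬x5), x5 = False.
From the singleton clause (x4), x4 = True.
From the singleton clause (¬x7), x7 = False.
From the singleton clause (¬x2), x2 = False.
Branch on x6: set x6 = True.
From the singleton clause (x3), x3 = True.
Every clause is now satisfied; x8 is unconstrained.
A satisfying assignment: x1 ↦ False; x2 ↦ False; x3 ↦ True; x4 ↦ True; x5 ↦ False; x6 ↦ True; x7 ↦ False; x8 ↦ True.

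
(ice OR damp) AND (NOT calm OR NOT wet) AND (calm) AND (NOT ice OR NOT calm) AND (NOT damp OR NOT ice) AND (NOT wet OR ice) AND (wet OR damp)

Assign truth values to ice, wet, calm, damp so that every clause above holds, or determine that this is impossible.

The clause (calm) is unit, so calm = true.
The clause (NOT wet) is unit, so wet = false.
The clause (NOT ice) is unit, so ice = false.
The clause (damp) is unit, so damp = true.
This assignment satisfies each clause.

ice ↦ false; wet ↦ false; calm ↦ true; damp ↦ true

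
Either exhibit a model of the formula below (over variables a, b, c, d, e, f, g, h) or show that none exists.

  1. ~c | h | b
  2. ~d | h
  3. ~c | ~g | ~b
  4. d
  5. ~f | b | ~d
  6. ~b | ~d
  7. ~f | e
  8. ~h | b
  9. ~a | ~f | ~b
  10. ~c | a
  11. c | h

UNSATISFIABLE

(d) alone gives d = 1.
(h) alone gives h = 1.
(~b) alone gives b = 0.
But (b) is also a unit clause — contradiction.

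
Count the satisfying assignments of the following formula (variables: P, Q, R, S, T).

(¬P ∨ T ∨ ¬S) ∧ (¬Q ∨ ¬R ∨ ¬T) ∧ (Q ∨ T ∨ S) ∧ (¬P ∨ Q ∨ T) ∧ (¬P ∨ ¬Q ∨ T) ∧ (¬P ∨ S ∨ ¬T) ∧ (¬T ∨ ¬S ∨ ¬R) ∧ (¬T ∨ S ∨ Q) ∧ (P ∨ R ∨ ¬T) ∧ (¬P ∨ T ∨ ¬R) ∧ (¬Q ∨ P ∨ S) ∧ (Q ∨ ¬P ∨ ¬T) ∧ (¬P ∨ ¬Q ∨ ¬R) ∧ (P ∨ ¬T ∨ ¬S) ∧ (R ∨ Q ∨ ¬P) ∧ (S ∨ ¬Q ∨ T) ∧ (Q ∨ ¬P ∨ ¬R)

There are 2^5 = 32 truth assignments over (P, Q, R, S, T).
Split on T. With T = True, the clauses containing T are satisfied and ¬T drops from the rest; 1 of the 2^4 = 16 assignments to the other variables satisfy what remains.
With T = False, by the same count on the reduced clause set, 4 assignments work.
(One model: P=F, Q=F, R=F, S=T, T=F.)
Total: 1 + 4 = 5.

5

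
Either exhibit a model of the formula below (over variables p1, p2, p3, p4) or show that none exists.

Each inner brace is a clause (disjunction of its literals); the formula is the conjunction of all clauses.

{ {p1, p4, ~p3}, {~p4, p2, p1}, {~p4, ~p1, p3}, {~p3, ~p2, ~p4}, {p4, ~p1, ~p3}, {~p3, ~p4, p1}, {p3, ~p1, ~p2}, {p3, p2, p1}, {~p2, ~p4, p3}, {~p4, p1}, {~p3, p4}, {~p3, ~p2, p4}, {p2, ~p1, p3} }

Case p4 = 1:
(p1) alone gives p1 = 1.
(p3) alone gives p3 = 1.
(~p2) alone gives p2 = 0.
Every clause now holds.

p1: 1,  p2: 0,  p3: 1,  p4: 1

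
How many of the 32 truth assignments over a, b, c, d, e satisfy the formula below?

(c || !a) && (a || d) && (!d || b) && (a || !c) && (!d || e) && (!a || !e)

3

There are 2^5 = 32 truth assignments over (a, b, c, d, e).
Split on d. With d = true, the clauses containing d are satisfied and !d drops from the rest; 1 of the 2^4 = 16 assignments to the other variables satisfy what remains.
With d = false, by the same count on the reduced clause set, 2 assignments work.
(One model: a=F, b=T, c=F, d=T, e=T.)
Total: 1 + 2 = 3.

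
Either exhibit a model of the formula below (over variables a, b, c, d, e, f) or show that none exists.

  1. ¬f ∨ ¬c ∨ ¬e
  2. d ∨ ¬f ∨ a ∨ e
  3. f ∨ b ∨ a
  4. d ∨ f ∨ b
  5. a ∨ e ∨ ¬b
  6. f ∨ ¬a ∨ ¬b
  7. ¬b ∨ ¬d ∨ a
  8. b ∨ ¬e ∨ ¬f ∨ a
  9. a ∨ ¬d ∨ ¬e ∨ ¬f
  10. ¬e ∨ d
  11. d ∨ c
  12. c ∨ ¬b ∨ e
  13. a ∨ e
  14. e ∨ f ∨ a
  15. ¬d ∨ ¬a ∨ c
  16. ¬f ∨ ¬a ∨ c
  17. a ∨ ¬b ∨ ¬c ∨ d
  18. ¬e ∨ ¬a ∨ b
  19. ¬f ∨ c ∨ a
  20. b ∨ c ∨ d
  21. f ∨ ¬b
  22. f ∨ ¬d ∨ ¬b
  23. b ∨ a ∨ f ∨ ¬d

Try e = False.
The clause (a) is unit, so a = True.
Try f = True.
The clause (c) is unit, so c = True.
Every clause is now satisfied; b, d are unconstrained.

a ↦ True; b ↦ True; c ↦ True; d ↦ True; e ↦ False; f ↦ True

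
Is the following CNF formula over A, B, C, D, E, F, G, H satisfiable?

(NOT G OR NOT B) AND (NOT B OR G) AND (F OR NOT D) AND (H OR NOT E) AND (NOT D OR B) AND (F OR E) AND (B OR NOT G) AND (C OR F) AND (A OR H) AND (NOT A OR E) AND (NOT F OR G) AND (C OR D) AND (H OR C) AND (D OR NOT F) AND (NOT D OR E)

Yes

Case G = false:
Unit clause (NOT B) forces B = false.
Unit clause (NOT D) forces D = false.
Unit clause (NOT F) forces F = false.
Unit clause (E) forces E = true.
Unit clause (H) forces H = true.
Unit clause (C) forces C = true.
Every clause is now satisfied; A is unconstrained.
A satisfying assignment: A: true, B: false, C: true, D: false, E: true, F: false, G: false, H: true.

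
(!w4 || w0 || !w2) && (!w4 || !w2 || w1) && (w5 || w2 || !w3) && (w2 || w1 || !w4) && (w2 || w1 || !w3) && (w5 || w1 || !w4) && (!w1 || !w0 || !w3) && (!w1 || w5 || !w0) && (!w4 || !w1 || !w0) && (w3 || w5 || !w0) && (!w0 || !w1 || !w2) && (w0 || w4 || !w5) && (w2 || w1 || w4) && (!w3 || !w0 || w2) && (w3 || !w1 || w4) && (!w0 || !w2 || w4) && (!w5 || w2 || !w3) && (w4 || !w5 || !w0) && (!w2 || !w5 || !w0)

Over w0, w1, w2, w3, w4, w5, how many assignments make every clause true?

There are 2^6 = 64 truth assignments over (w0, w1, w2, w3, w4, w5).
Split on w4. With w4 = true, the clauses containing w4 are satisfied and !w4 drops from the rest; 2 of the 2^5 = 32 assignments to the other variables satisfy what remains.
With w4 = false, by the same count on the reduced clause set, 3 assignments work.
Total: 2 + 3 = 5.

5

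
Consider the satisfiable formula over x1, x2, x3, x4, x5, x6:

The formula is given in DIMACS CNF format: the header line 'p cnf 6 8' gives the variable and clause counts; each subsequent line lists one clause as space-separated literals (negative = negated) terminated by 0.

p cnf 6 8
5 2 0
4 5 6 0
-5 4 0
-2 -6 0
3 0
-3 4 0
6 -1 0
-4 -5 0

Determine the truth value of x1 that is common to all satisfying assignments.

False

Suppose x1 = True.
From the singleton clause (x3), x3 = True.
From the singleton clause (x4), x4 = True.
From the singleton clause (x6), x6 = True.
From the singleton clause (¬x2), x2 = False.
From the singleton clause (x5), x5 = True.
But (¬x5) is also a unit clause — contradiction.
So every satisfying assignment has x1 = False.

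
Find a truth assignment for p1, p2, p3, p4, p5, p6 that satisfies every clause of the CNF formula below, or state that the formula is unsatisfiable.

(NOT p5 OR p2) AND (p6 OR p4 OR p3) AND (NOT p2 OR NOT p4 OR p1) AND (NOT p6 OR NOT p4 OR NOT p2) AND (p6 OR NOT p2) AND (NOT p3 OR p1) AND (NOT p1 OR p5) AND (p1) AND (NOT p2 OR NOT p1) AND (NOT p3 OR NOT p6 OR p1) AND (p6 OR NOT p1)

From the singleton clause (p1), p1 = true.
From the singleton clause (p5), p5 = true.
From the singleton clause (p2), p2 = true.
Now (NOT p2) is unsatisfied and unit — conflict.

UNSATISFIABLE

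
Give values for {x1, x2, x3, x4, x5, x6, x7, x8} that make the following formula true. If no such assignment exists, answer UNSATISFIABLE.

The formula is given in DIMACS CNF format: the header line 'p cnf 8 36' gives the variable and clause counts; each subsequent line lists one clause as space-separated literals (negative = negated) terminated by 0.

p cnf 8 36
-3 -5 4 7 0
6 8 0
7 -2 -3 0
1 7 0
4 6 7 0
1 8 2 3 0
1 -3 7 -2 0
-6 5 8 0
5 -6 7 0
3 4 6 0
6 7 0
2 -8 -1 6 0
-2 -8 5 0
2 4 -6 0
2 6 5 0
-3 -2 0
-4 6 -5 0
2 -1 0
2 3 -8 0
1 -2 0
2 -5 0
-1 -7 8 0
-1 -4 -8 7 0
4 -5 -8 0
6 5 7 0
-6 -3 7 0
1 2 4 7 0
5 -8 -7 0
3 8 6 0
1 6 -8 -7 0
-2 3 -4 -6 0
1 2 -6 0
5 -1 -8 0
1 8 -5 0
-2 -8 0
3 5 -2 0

x1=True, x2=True, x3=False, x4=False, x5=True, x6=True, x7=False, x8=False

Try x6 = True.
Try x1 = True.
(x2) alone gives x2 = True.
(¬x3) alone gives x3 = False.
(¬x4) alone gives x4 = False.
(¬x8) alone gives x8 = False.
(x5) alone gives x5 = True.
(¬x7) alone gives x7 = False.
Every clause now holds.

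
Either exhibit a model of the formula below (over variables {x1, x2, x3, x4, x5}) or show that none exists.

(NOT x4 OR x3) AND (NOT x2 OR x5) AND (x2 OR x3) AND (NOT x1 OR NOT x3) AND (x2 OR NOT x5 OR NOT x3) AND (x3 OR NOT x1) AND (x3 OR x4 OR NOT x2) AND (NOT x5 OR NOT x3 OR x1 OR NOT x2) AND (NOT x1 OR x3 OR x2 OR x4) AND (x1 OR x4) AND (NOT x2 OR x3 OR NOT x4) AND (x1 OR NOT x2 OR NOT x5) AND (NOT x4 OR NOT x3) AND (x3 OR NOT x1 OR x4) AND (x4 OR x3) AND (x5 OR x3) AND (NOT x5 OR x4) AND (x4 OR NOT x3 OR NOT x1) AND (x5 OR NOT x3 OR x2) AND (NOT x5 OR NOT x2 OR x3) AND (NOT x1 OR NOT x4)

UNSATISFIABLE

Case x4 = false:
From the singleton clause (x1), x1 = true.
From the singleton clause (NOT x3), x3 = false.
But (x3) is also a unit clause — contradiction.
So x4 must be the other value — set x4 = true.
From the singleton clause (x3), x3 = true.
But (NOT x3) is also a unit clause — contradiction.
Neither x4 = true nor x4 = false works.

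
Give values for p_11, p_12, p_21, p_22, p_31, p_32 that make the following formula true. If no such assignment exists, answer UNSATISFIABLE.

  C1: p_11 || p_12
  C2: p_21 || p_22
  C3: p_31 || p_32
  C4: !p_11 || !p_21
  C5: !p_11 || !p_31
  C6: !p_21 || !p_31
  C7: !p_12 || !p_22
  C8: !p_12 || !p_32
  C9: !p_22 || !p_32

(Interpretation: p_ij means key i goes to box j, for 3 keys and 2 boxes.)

Suppose p_11 = true.
From the singleton clause (!p_21), p_21 = false.
From the singleton clause (p_22), p_22 = true.
From the singleton clause (!p_31), p_31 = false.
From the singleton clause (p_32), p_32 = true.
But (!p_32) is also a unit clause — contradiction.
That branch fails; take p_11 = false instead.
From the singleton clause (p_12), p_12 = true.
From the singleton clause (!p_22), p_22 = false.
From the singleton clause (p_21), p_21 = true.
From the singleton clause (!p_31), p_31 = false.
From the singleton clause (p_32), p_32 = true.
But (!p_32) is also a unit clause — contradiction.
Either choice for p_11 ends in contradiction.

UNSATISFIABLE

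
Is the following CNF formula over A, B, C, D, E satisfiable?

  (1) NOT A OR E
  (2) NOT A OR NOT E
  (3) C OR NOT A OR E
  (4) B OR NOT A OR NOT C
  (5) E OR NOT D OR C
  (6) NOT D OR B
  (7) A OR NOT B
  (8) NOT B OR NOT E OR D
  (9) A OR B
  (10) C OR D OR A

No, unsatisfiable

Branch on A: set A = false.
The clause (NOT B) is unit, so B = false.
That conflicts with the unit clause (B).
So A must be the other value — set A = true.
The clause (E) is unit, so E = true.
That conflicts with the unit clause (NOT E).
Either choice for A ends in contradiction.
No assignment satisfies every clause.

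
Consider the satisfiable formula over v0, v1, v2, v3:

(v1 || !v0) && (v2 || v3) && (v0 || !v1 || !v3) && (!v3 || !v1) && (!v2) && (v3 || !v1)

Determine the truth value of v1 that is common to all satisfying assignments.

Suppose v1 = true.
Unit clause (!v3) forces v3 = false.
Now (v3) is unsatisfied and unit — conflict.
So every satisfying assignment has v1 = False.

False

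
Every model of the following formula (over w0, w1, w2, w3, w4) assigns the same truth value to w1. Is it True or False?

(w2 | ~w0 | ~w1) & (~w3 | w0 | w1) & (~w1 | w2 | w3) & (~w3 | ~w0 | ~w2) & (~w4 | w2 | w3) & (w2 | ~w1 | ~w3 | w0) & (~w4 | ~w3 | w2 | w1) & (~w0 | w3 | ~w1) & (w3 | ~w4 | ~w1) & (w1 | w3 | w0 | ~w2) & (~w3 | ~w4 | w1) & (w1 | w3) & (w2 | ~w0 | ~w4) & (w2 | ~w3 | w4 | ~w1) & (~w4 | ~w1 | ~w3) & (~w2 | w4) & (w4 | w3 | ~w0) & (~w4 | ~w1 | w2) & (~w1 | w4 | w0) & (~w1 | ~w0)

False

Suppose w1 = 1.
From the singleton clause (~w0), w0 = 0.
From the singleton clause (w4), w4 = 1.
From the singleton clause (w3), w3 = 1.
Now (~w3) is unsatisfied and unit — conflict.
So every satisfying assignment has w1 = False.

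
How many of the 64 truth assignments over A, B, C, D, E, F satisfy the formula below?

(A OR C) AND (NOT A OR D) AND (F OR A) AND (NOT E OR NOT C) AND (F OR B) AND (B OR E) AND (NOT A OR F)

There are 2^6 = 64 truth assignments over (A, B, C, D, E, F).
Split on A. With A = true, the clauses containing A are satisfied and NOT A drops from the rest; 4 of the 2^5 = 32 assignments to the other variables satisfy what remains.
With A = false, by the same count on the reduced clause set, 2 assignments work.
(One model: A=F, B=T, C=T, D=F, E=F, F=T.)
Total: 4 + 2 = 6.

6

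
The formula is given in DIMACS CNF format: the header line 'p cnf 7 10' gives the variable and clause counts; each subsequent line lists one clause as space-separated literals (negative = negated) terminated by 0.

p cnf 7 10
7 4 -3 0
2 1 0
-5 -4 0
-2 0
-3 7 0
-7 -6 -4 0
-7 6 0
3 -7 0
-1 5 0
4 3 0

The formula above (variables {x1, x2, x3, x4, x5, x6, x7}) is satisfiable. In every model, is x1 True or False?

True

Suppose x1 = False.
(x2) alone gives x2 = True.
That conflicts with the unit clause (¬x2).
So every satisfying assignment has x1 = True.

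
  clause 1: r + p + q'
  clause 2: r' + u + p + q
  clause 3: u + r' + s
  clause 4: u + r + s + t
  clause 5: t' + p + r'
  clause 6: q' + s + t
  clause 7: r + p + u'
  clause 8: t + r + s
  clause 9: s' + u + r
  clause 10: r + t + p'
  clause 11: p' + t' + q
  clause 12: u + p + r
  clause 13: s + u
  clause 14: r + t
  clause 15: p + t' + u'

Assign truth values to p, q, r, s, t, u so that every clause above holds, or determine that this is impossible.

Branch on s: set s = 0.
(u) alone gives u = 1.
Branch on q: set q = 0.
Branch on r: set r = 1.
Branch on t: set t = 0.
All clauses hold; p can take either value.

p ↦ 1,  q ↦ 0,  r ↦ 1,  s ↦ 0,  t ↦ 0,  u ↦ 1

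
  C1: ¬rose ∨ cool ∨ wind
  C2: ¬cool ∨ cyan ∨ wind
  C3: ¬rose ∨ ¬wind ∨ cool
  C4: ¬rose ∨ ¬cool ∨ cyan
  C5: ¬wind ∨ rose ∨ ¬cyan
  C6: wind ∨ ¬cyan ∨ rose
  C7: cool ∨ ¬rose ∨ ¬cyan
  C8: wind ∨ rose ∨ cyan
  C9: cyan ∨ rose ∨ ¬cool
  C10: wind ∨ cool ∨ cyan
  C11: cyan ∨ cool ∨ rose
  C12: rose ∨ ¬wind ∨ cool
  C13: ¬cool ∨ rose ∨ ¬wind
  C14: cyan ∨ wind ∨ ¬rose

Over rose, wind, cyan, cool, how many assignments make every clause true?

2

There are 2^4 = 16 truth assignments over (rose, wind, cyan, cool).
Check each against the 14 clauses (columns in the order rose, wind, cyan, cool):
  F F F F  ✗ fails (wind ∨ rose ∨ cyan)
  F F F T  ✗ fails (¬cool ∨ cyan ∨ wind)
  F F T F  ✗ fails (wind ∨ ¬cyan ∨ rose)
  F F T T  ✗ fails (wind ∨ ¬cyan ∨ rose)
  F T F F  ✗ fails (cyan ∨ cool ∨ rose)
  F T F T  ✗ fails (cyan ∨ rose ∨ ¬cool)
  F T T F  ✗ fails (¬wind ∨ rose ∨ ¬cyan)
  F T T T  ✗ fails (¬wind ∨ rose ∨ ¬cyan)
  T F F F  ✗ fails (¬rose ∨ cool ∨ wind)
  T F F T  ✗ fails (¬cool ∨ cyan ∨ wind)
  T F T F  ✗ fails (¬rose ∨ cool ∨ wind)
  T F T T  ✓ satisfies all
  T T F F  ✗ fails (¬rose ∨ ¬wind ∨ cool)
  T T F T  ✗ fails (¬rose ∨ ¬cool ∨ cyan)
  T T T F  ✗ fails (¬rose ∨ ¬wind ∨ cool)
  T T T T  ✓ satisfies all
2 of the 16 rows are models.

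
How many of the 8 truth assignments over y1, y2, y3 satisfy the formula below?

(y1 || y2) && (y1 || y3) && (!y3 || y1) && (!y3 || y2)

3

There are 2^3 = 8 truth assignments over (y1, y2, y3).
Split on y3. With y3 = true, the clauses containing y3 are satisfied and !y3 drops from the rest; 1 of the 2^2 = 4 assignments to the other variables satisfy what remains.
With y3 = false, by the same count on the reduced clause set, 2 assignments work.
(One model: y1=T, y2=F, y3=F.)
Total: 1 + 2 = 3.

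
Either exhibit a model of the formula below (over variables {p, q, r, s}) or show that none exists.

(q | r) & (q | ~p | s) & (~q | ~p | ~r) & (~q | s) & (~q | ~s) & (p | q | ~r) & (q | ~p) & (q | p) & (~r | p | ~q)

UNSATISFIABLE

Case q = 1:
(s) alone gives s = 1.
That conflicts with the unit clause (~s).
That branch fails; take q = 0 instead.
(r) alone gives r = 1.
(p) alone gives p = 1.
That conflicts with the unit clause (~p).
Neither q = 1 nor q = 0 works.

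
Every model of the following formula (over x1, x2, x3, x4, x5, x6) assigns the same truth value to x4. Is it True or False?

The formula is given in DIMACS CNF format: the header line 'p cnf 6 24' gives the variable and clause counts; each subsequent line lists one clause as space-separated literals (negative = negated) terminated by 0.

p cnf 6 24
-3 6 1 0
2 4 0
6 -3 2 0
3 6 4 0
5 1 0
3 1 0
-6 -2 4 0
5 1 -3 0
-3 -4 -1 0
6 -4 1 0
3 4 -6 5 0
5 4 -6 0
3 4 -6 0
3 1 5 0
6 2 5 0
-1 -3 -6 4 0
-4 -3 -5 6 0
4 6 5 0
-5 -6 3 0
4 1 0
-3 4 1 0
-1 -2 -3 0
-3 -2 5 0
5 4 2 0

True

Suppose x4 = False.
From the singleton clause (x2), x2 = True.
From the singleton clause (¬x6), x6 = False.
From the singleton clause (x3), x3 = True.
From the singleton clause (x1), x1 = True.
That conflicts with the unit clause (¬x1).
So every satisfying assignment has x4 = True.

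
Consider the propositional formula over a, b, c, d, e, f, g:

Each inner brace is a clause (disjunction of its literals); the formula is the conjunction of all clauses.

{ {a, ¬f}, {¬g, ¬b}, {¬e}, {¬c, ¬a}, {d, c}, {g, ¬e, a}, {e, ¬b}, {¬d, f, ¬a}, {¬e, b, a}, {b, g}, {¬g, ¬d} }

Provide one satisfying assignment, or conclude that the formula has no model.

Unit clause (¬e) forces e = False.
Unit clause (¬b) forces b = False.
Unit clause (g) forces g = True.
Unit clause (¬d) forces d = False.
Unit clause (c) forces c = True.
Unit clause (¬a) forces a = False.
Unit clause (¬f) forces f = False.
This assignment satisfies each clause.

a=False; b=False; c=True; d=False; e=False; f=False; g=True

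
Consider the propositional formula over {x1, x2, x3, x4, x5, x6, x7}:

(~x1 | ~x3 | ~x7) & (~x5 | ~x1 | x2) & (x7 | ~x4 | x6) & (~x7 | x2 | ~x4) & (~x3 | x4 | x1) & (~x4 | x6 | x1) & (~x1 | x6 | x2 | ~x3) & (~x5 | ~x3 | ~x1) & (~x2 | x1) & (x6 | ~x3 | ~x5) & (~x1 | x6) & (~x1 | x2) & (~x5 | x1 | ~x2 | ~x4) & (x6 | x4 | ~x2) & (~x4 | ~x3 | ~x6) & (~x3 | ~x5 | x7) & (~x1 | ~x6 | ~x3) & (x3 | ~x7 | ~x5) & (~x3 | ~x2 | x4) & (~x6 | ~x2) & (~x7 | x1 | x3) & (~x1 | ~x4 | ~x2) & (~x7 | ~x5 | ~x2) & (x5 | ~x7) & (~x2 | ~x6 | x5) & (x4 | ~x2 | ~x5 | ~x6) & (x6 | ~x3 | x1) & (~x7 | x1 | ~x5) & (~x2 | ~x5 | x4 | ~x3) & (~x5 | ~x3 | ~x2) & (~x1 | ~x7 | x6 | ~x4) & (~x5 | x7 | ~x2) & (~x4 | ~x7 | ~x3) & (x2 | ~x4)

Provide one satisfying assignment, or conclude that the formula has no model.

x1=0; x2=0; x3=0; x4=0; x5=1; x6=0; x7=0

Try x2 = 0.
(~x1) alone gives x1 = 0.
(~x4) alone gives x4 = 0.
(~x3) alone gives x3 = 0.
(~x7) alone gives x7 = 0.
No clause remains; x5, x6 are free.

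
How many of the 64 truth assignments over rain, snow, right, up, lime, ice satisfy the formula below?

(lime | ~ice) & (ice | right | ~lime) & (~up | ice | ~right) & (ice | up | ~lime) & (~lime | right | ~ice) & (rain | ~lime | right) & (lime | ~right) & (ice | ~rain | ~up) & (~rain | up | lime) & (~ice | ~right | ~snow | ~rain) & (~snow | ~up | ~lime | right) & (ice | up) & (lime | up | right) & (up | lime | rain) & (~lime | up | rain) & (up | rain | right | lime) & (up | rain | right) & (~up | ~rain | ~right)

There are 2^6 = 64 truth assignments over (rain, snow, right, up, lime, ice).
Split on up. With up = 1, the clauses containing up are satisfied and ~up drops from the rest; 4 of the 2^5 = 32 assignments to the other variables satisfy what remains.
With up = 0, by the same count on the reduced clause set, 1 assignment works.
(One model: rain=F, snow=F, right=F, up=T, lime=F, ice=F.)
Total: 4 + 1 = 5.

5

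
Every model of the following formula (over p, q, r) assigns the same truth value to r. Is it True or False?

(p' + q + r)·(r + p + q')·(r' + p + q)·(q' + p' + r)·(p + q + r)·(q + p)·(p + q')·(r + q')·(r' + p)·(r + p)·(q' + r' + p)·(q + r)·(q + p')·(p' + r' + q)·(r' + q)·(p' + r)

True

Suppose r = 0.
The clause (q') is unit, so q = 0.
That conflicts with the unit clause (q).
So every satisfying assignment has r = True.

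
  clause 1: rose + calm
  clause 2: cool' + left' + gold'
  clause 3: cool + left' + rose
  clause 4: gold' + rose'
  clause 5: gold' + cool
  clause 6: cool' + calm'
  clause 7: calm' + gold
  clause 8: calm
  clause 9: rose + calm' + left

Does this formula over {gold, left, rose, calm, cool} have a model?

(calm) alone gives calm = 1.
(cool') alone gives cool = 0.
(gold') alone gives gold = 0.
That conflicts with the unit clause (gold).
No assignment satisfies every clause.

Unsatisfiable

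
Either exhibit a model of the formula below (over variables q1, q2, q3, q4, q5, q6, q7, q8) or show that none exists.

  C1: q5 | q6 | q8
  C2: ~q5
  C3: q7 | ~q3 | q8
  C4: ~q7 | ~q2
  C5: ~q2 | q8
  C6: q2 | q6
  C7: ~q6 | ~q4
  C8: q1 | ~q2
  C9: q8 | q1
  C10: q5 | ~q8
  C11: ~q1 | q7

q1: 1; q2: 0; q3: 0; q4: 0; q5: 0; q6: 1; q7: 1; q8: 0

(~q5) alone gives q5 = 0.
(~q8) alone gives q8 = 0.
(q6) alone gives q6 = 1.
(~q2) alone gives q2 = 0.
(~q4) alone gives q4 = 0.
(q1) alone gives q1 = 1.
(q7) alone gives q7 = 1.
Every clause is now satisfied; q3 is unconstrained.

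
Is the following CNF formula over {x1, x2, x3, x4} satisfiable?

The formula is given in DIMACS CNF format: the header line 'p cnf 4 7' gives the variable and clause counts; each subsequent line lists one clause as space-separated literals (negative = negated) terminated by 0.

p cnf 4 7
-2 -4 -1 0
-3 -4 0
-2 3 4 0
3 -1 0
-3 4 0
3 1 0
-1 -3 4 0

Try x3 = False.
Unit clause (¬x1) forces x1 = False.
But (x1) is also a unit clause — contradiction.
Backtrack on x3: now try x3 = True.
Unit clause (¬x4) forces x4 = False.
But (x4) is also a unit clause — contradiction.
Neither x3 = True nor x3 = False works.
No assignment satisfies every clause.

Unsatisfiable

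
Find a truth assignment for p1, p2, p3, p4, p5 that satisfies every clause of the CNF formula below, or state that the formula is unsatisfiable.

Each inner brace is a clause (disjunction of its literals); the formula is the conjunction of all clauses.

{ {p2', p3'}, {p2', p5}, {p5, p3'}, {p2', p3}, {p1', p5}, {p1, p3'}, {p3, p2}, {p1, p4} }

Suppose p2 = 0.
The clause (p3) is unit, so p3 = 1.
The clause (p5) is unit, so p5 = 1.
The clause (p1) is unit, so p1 = 1.
Every clause is now satisfied; p4 is unconstrained.

p1=1, p2=0, p3=1, p4=1, p5=1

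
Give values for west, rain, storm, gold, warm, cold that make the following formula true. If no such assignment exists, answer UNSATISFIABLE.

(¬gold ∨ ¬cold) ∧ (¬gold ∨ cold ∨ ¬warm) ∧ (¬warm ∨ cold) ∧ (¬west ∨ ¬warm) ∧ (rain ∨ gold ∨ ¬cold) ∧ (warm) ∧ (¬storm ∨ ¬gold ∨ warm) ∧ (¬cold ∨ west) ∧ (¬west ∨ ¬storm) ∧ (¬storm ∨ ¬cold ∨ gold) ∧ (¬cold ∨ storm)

The clause (warm) is unit, so warm = True.
The clause (cold) is unit, so cold = True.
The clause (¬gold) is unit, so gold = False.
The clause (¬west) is unit, so west = False.
That conflicts with the unit clause (west).

UNSATISFIABLE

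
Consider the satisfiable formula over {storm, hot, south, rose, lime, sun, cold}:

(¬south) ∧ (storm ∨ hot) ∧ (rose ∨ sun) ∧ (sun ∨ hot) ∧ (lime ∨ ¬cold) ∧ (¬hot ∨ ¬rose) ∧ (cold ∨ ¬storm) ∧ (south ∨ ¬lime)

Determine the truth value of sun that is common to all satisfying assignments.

True

Suppose sun = False.
Unit clause (¬south) forces south = False.
Unit clause (rose) forces rose = True.
Unit clause (hot) forces hot = True.
That conflicts with the unit clause (¬hot).
So every satisfying assignment has sun = True.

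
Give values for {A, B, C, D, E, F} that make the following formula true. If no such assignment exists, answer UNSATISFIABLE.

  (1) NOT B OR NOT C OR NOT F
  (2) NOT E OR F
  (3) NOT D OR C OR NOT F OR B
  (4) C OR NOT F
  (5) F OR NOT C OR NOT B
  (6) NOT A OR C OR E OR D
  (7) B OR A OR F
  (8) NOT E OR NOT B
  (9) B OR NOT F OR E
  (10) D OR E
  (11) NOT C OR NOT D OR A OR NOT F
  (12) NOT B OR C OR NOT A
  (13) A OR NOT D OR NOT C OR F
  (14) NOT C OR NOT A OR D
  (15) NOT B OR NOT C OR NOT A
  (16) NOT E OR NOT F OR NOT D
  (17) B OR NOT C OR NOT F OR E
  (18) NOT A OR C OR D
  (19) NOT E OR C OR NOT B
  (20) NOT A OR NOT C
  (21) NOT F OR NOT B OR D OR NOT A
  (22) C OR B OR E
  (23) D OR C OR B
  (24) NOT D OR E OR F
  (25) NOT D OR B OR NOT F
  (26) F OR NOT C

A=false; B=false; C=true; D=false; E=true; F=true

Branch on E: set E = true.
Unit clause (F) forces F = true.
Unit clause (C) forces C = true.
Unit clause (NOT B) forces B = false.
Unit clause (NOT D) forces D = false.
Unit clause (NOT A) forces A = false.
Every clause now holds.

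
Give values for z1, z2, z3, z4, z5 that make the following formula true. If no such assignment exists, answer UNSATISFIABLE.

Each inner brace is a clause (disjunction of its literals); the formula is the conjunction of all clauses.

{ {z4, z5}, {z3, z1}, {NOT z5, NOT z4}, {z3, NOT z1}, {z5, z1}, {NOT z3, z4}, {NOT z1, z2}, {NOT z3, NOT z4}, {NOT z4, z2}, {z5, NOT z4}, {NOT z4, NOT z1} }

UNSATISFIABLE

Try z4 = true.
The clause (NOT z5) is unit, so z5 = false.
That conflicts with the unit clause (z5).
So z4 must be the other value — set z4 = false.
The clause (z5) is unit, so z5 = true.
The clause (NOT z3) is unit, so z3 = false.
The clause (z1) is unit, so z1 = true.
That conflicts with the unit clause (NOT z1).
Both values of z4 lead to a conflict.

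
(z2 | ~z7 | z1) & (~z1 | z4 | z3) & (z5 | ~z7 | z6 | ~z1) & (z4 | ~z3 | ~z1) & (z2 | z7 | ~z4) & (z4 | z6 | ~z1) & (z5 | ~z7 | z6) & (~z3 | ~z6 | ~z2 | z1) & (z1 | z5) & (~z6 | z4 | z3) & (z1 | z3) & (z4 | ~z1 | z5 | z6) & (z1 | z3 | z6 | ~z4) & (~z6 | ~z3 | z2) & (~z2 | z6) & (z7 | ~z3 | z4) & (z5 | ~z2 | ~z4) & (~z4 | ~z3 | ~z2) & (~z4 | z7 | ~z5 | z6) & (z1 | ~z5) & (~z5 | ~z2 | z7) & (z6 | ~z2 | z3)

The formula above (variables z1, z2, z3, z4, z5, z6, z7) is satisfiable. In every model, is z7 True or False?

True

Suppose z7 = 0.
Suppose z2 = 1.
Unit clause (z6) forces z6 = 1.
Unit clause (~z5) forces z5 = 0.
Unit clause (z1) forces z1 = 1.
Unit clause (~z4) forces z4 = 0.
Unit clause (z3) forces z3 = 1.
That conflicts with the unit clause (~z3).
Undo z2 and try z2 = 0.
Unit clause (~z4) forces z4 = 0.
Unit clause (~z3) forces z3 = 0.
Unit clause (~z1) forces z1 = 0.
That conflicts with the unit clause (z1).
Either choice for z2 ends in contradiction.
So every satisfying assignment has z7 = True.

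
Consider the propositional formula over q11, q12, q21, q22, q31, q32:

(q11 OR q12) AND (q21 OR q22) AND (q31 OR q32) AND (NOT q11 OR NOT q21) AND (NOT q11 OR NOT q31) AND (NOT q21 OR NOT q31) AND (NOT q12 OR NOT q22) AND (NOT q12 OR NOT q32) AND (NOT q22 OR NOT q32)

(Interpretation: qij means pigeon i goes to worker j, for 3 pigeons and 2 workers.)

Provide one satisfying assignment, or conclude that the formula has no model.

UNSATISFIABLE

Branch on q11: set q11 = true.
Unit clause (NOT q21) forces q21 = false.
Unit clause (q22) forces q22 = true.
Unit clause (NOT q31) forces q31 = false.
Unit clause (q32) forces q32 = true.
But (NOT q32) is also a unit clause — contradiction.
Backtrack on q11: now try q11 = false.
Unit clause (q12) forces q12 = true.
Unit clause (NOT q22) forces q22 = false.
Unit clause (q21) forces q21 = true.
Unit clause (NOT q31) forces q31 = false.
Unit clause (q32) forces q32 = true.
But (NOT q32) is also a unit clause — contradiction.
Both values of q11 lead to a conflict.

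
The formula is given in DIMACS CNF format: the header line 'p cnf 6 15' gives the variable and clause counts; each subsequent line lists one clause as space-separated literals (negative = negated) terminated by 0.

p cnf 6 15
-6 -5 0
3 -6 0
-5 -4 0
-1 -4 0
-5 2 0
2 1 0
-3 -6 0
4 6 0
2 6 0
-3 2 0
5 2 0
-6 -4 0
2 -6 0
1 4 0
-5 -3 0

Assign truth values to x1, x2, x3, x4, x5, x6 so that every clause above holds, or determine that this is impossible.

Case x6 = False:
From the singleton clause (x4), x4 = True.
From the singleton clause (¬x5), x5 = False.
From the singleton clause (¬x1), x1 = False.
From the singleton clause (x2), x2 = True.
All clauses hold; x3 can take either value.

x1: False,  x2: True,  x3: False,  x4: True,  x5: False,  x6: False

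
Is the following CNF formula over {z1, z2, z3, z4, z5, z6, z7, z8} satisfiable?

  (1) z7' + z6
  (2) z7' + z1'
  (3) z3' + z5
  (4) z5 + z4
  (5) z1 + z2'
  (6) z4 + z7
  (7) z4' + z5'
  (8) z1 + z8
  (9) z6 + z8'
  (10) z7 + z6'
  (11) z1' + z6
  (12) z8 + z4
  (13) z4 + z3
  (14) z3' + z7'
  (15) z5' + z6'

Yes, satisfiable

Case z7 = 1:
(z6) alone gives z6 = 1.
(z1') alone gives z1 = 0.
(z2') alone gives z2 = 0.
(z8) alone gives z8 = 1.
(z3') alone gives z3 = 0.
(z4) alone gives z4 = 1.
(z5') alone gives z5 = 0.
All clauses are satisfied.
A satisfying assignment: z1: 0, z2: 0, z3: 0, z4: 1, z5: 0, z6: 1, z7: 1, z8: 1.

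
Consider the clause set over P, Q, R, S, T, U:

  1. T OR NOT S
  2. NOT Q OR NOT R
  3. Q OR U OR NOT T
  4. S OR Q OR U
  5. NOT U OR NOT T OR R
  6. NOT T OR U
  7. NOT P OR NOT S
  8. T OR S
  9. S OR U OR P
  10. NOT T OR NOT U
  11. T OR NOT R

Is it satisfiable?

Try T = true.
Unit clause (U) forces U = true.
That conflicts with the unit clause (NOT U).
Undo T and try T = false.
Unit clause (NOT S) forces S = false.
That conflicts with the unit clause (S).
Either choice for T ends in contradiction.
No assignment satisfies every clause.

Unsatisfiable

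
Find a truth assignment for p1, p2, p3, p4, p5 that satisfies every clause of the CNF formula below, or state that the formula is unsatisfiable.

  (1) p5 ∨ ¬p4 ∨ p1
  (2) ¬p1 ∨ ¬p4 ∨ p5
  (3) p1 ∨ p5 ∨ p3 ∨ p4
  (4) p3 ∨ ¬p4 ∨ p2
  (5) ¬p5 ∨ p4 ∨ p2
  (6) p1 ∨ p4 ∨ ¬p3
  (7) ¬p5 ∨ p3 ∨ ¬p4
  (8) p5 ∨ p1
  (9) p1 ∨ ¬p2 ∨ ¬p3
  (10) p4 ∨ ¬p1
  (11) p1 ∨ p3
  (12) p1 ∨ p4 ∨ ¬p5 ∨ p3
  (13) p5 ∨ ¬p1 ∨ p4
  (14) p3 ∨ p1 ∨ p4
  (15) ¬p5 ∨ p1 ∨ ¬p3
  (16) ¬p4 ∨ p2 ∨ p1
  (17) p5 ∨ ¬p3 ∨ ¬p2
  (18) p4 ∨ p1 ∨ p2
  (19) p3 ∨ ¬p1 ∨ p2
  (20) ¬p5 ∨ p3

Case p5 = True:
(p3) alone gives p3 = True.
(p1) alone gives p1 = True.
(p4) alone gives p4 = True.
No clause remains; p2 is free.

p1: True; p2: False; p3: True; p4: True; p5: True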